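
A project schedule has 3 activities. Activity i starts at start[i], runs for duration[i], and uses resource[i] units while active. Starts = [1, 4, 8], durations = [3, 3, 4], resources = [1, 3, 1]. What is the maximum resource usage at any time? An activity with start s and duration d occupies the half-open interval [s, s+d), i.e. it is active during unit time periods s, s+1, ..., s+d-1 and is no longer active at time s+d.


Each activity i is active on [start_i, start_i + duration_i).
Compute total resource usage per time slot:
  t=0: active resources = [], total = 0
  t=1: active resources = [1], total = 1
  t=2: active resources = [1], total = 1
  t=3: active resources = [1], total = 1
  t=4: active resources = [3], total = 3
  t=5: active resources = [3], total = 3
  t=6: active resources = [3], total = 3
  t=7: active resources = [], total = 0
  t=8: active resources = [1], total = 1
  t=9: active resources = [1], total = 1
  t=10: active resources = [1], total = 1
  t=11: active resources = [1], total = 1
Peak resource demand = 3

3


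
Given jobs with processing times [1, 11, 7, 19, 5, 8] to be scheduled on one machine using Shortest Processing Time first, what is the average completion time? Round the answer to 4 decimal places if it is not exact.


Sort jobs by processing time (SPT order): [1, 5, 7, 8, 11, 19]
Compute completion times sequentially:
  Job 1: processing = 1, completes at 1
  Job 2: processing = 5, completes at 6
  Job 3: processing = 7, completes at 13
  Job 4: processing = 8, completes at 21
  Job 5: processing = 11, completes at 32
  Job 6: processing = 19, completes at 51
Sum of completion times = 124
Average completion time = 124/6 = 20.6667

20.6667


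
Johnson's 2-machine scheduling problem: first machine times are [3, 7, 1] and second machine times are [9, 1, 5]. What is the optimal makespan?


Apply Johnson's rule:
  Group 1 (a <= b): [(3, 1, 5), (1, 3, 9)]
  Group 2 (a > b): [(2, 7, 1)]
Optimal job order: [3, 1, 2]
Schedule:
  Job 3: M1 done at 1, M2 done at 6
  Job 1: M1 done at 4, M2 done at 15
  Job 2: M1 done at 11, M2 done at 16
Makespan = 16

16


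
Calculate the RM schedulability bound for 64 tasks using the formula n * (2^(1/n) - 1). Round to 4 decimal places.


Compute 2^(1/64) = 1.0108892861
Subtract 1: 1.0108892861 - 1 = 0.0108892861
Multiply by n: 64 * 0.0108892861 = 0.6969143104
Round to 4 dp: 0.6969

0.6969


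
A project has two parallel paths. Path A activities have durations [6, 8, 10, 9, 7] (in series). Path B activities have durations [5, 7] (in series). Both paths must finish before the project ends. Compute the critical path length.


Path A total = 6 + 8 + 10 + 9 + 7 = 40
Path B total = 5 + 7 = 12
Critical path = longest path = max(40, 12) = 40

40


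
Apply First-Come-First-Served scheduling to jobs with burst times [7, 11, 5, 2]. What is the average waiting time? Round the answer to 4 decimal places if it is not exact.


FCFS order (as given): [7, 11, 5, 2]
Waiting times:
  Job 1: wait = 0
  Job 2: wait = 7
  Job 3: wait = 18
  Job 4: wait = 23
Sum of waiting times = 48
Average waiting time = 48/4 = 12.0

12.0


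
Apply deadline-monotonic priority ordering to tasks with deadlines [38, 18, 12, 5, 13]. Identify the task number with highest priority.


Sort tasks by relative deadline (ascending):
  Task 4: deadline = 5
  Task 3: deadline = 12
  Task 5: deadline = 13
  Task 2: deadline = 18
  Task 1: deadline = 38
Priority order (highest first): [4, 3, 5, 2, 1]
Highest priority task = 4

4


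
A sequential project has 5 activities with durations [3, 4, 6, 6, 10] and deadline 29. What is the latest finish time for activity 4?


LF(activity 4) = deadline - sum of successor durations
Successors: activities 5 through 5 with durations [10]
Sum of successor durations = 10
LF = 29 - 10 = 19

19


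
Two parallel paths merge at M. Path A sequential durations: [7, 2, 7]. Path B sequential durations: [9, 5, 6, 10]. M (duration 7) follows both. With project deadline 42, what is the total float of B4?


Forward pass: ES(B4) = sum of predecessors on chain B = 20
EF = ES + duration = 20 + 10 = 30
Backward pass: LF(M) = deadline = 42; LS(M) = 42 - 7 = 35
LF(B4) = LS(M) - sum(successors on chain B) = 35 - 0 = 35
LS = LF - duration = 35 - 10 = 25
Total float = LS - ES = 25 - 20 = 5

5


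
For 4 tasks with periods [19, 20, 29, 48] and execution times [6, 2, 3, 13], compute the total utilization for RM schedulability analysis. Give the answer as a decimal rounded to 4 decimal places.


Compute individual utilizations (exact fractions):
  Task 1: C/T = 6/19 (approx. 0.3158)
  Task 2: C/T = 2/20 = 1/10 (approx. 0.1)
  Task 3: C/T = 3/29 (approx. 0.1034)
  Task 4: C/T = 13/48 (approx. 0.2708)
Total utilization U = 6/19 + 1/10 + 3/29 + 13/48 = 104479/132240
Rounded to 4 decimal places: U = 0.7901
RM (Liu & Layland) bound for 4 tasks = 0.756828; compare with U = 104479/132240 (approx. 0.790071)
bound < U <= 1, so the RM sufficient condition is not met (inconclusive; an exact test such as response-time analysis is needed).

0.7901


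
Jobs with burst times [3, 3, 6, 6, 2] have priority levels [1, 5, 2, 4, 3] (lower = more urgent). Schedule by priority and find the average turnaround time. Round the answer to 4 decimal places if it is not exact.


Sort by priority (ascending = highest first):
Order: [(1, 3), (2, 6), (3, 2), (4, 6), (5, 3)]
Completion times:
  Priority 1, burst=3, C=3
  Priority 2, burst=6, C=9
  Priority 3, burst=2, C=11
  Priority 4, burst=6, C=17
  Priority 5, burst=3, C=20
Average turnaround = 60/5 = 12.0

12.0


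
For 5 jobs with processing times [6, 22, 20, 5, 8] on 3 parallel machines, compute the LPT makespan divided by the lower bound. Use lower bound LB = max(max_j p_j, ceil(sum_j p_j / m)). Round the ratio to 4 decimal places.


LPT order: [22, 20, 8, 6, 5]
Machine loads after assignment: [22, 20, 19]
LPT makespan = 22
Lower bound = max(max_job, ceil(total/3)) = max(22, 21) = 22
Ratio = 22 / 22 = 1.0

1.0


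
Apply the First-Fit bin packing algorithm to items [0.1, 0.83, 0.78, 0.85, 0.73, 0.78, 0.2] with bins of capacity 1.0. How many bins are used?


Place items sequentially using First-Fit:
  Item 0.1 -> new Bin 1
  Item 0.83 -> Bin 1 (now 0.93)
  Item 0.78 -> new Bin 2
  Item 0.85 -> new Bin 3
  Item 0.73 -> new Bin 4
  Item 0.78 -> new Bin 5
  Item 0.2 -> Bin 2 (now 0.98)
Total bins used = 5

5


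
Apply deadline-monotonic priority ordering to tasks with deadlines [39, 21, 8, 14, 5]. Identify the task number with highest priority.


Sort tasks by relative deadline (ascending):
  Task 5: deadline = 5
  Task 3: deadline = 8
  Task 4: deadline = 14
  Task 2: deadline = 21
  Task 1: deadline = 39
Priority order (highest first): [5, 3, 4, 2, 1]
Highest priority task = 5

5


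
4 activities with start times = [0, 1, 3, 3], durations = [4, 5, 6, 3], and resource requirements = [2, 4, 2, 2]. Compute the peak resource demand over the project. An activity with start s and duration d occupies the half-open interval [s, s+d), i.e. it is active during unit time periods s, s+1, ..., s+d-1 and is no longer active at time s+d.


Each activity i is active on [start_i, start_i + duration_i).
Compute total resource usage per time slot:
  t=0: active resources = [2], total = 2
  t=1: active resources = [2, 4], total = 6
  t=2: active resources = [2, 4], total = 6
  t=3: active resources = [2, 4, 2, 2], total = 10
  t=4: active resources = [4, 2, 2], total = 8
  t=5: active resources = [4, 2, 2], total = 8
  t=6: active resources = [2], total = 2
  t=7: active resources = [2], total = 2
  t=8: active resources = [2], total = 2
Peak resource demand = 10

10


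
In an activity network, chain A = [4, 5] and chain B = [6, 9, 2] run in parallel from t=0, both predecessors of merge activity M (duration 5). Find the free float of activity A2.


ES(A2) = sum of predecessors on chain A = 4
EF(A2) = ES + duration = 4 + 5 = 9
Successor of A2 is M. ES(M) = max(sum(A), sum(B)) = max(9, 17) = 17
Free float = ES(successor) - EF(current) = 17 - 9 = 8

8


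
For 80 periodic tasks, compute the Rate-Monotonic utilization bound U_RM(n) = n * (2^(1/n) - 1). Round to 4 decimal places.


Compute 2^(1/80) = 1.0087019838
Subtract 1: 1.0087019838 - 1 = 0.0087019838
Multiply by n: 80 * 0.0087019838 = 0.6961587040
Round to 4 dp: 0.6962

0.6962


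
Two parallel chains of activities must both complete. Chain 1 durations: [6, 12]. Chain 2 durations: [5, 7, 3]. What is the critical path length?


Path A total = 6 + 12 = 18
Path B total = 5 + 7 + 3 = 15
Critical path = longest path = max(18, 15) = 18

18


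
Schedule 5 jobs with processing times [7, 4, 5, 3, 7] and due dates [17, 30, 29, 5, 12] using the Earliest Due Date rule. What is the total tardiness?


Sort by due date (EDD order): [(3, 5), (7, 12), (7, 17), (5, 29), (4, 30)]
Compute completion times and tardiness:
  Job 1: p=3, d=5, C=3, tardiness=max(0,3-5)=0
  Job 2: p=7, d=12, C=10, tardiness=max(0,10-12)=0
  Job 3: p=7, d=17, C=17, tardiness=max(0,17-17)=0
  Job 4: p=5, d=29, C=22, tardiness=max(0,22-29)=0
  Job 5: p=4, d=30, C=26, tardiness=max(0,26-30)=0
Total tardiness = 0

0


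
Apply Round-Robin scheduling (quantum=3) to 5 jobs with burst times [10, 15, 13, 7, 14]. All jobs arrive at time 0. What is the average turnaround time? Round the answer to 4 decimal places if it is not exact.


Time quantum = 3
Execution trace:
  J1 runs 3 units, time = 3
  J2 runs 3 units, time = 6
  J3 runs 3 units, time = 9
  J4 runs 3 units, time = 12
  J5 runs 3 units, time = 15
  J1 runs 3 units, time = 18
  J2 runs 3 units, time = 21
  J3 runs 3 units, time = 24
  J4 runs 3 units, time = 27
  J5 runs 3 units, time = 30
  J1 runs 3 units, time = 33
  J2 runs 3 units, time = 36
  J3 runs 3 units, time = 39
  J4 runs 1 units, time = 40
  J5 runs 3 units, time = 43
  J1 runs 1 units, time = 44
  J2 runs 3 units, time = 47
  J3 runs 3 units, time = 50
  J5 runs 3 units, time = 53
  J2 runs 3 units, time = 56
  J3 runs 1 units, time = 57
  J5 runs 2 units, time = 59
Finish times: [44, 56, 57, 40, 59]
Average turnaround = 256/5 = 51.2

51.2


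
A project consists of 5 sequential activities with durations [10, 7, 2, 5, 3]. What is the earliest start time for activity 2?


Activity 2 starts after activities 1 through 1 complete.
Predecessor durations: [10]
ES = 10 = 10

10


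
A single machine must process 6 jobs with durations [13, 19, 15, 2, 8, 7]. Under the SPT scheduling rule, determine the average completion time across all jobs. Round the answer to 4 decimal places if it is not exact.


Sort jobs by processing time (SPT order): [2, 7, 8, 13, 15, 19]
Compute completion times sequentially:
  Job 1: processing = 2, completes at 2
  Job 2: processing = 7, completes at 9
  Job 3: processing = 8, completes at 17
  Job 4: processing = 13, completes at 30
  Job 5: processing = 15, completes at 45
  Job 6: processing = 19, completes at 64
Sum of completion times = 167
Average completion time = 167/6 = 27.8333

27.8333


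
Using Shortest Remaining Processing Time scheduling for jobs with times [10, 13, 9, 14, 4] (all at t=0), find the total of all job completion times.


Since all jobs arrive at t=0, SRPT equals SPT ordering.
SPT order: [4, 9, 10, 13, 14]
Completion times:
  Job 1: p=4, C=4
  Job 2: p=9, C=13
  Job 3: p=10, C=23
  Job 4: p=13, C=36
  Job 5: p=14, C=50
Total completion time = 4 + 13 + 23 + 36 + 50 = 126

126


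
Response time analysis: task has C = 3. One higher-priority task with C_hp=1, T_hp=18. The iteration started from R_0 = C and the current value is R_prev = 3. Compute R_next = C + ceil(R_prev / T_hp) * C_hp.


R_next = C + ceil(R_prev / T_hp) * C_hp
ceil(3 / 18) = ceil(0.1667) = 1
Interference = 1 * 1 = 1
R_next = 3 + 1 = 4

4


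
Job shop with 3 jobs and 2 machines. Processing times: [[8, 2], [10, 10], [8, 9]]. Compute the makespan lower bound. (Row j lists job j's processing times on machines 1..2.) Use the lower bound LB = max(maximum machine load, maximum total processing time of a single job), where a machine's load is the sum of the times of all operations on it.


Machine loads:
  Machine 1: 8 + 10 + 8 = 26
  Machine 2: 2 + 10 + 9 = 21
Max machine load = 26
Job totals:
  Job 1: 10
  Job 2: 20
  Job 3: 17
Max job total = 20
Lower bound = max(26, 20) = 26

26


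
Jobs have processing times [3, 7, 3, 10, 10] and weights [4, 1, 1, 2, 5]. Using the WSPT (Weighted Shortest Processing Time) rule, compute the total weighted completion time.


Compute p/w ratios and sort ascending (WSPT): [(3, 4), (10, 5), (3, 1), (10, 2), (7, 1)]
Compute weighted completion times:
  Job (p=3,w=4): C=3, w*C=4*3=12
  Job (p=10,w=5): C=13, w*C=5*13=65
  Job (p=3,w=1): C=16, w*C=1*16=16
  Job (p=10,w=2): C=26, w*C=2*26=52
  Job (p=7,w=1): C=33, w*C=1*33=33
Total weighted completion time = 178

178


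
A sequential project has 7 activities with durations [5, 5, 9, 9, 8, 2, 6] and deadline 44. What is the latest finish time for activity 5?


LF(activity 5) = deadline - sum of successor durations
Successors: activities 6 through 7 with durations [2, 6]
Sum of successor durations = 8
LF = 44 - 8 = 36

36


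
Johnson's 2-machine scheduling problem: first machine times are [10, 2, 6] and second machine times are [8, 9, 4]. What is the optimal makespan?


Apply Johnson's rule:
  Group 1 (a <= b): [(2, 2, 9)]
  Group 2 (a > b): [(1, 10, 8), (3, 6, 4)]
Optimal job order: [2, 1, 3]
Schedule:
  Job 2: M1 done at 2, M2 done at 11
  Job 1: M1 done at 12, M2 done at 20
  Job 3: M1 done at 18, M2 done at 24
Makespan = 24

24


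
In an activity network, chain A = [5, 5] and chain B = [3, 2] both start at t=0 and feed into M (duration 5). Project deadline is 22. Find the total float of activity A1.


Forward pass: ES(A1) = sum of predecessors on chain A = 0
EF = ES + duration = 0 + 5 = 5
Backward pass: LF(M) = deadline = 22; LS(M) = 22 - 5 = 17
LF(A1) = LS(M) - sum(successors on chain A) = 17 - 5 = 12
LS = LF - duration = 12 - 5 = 7
Total float = LS - ES = 7 - 0 = 7

7


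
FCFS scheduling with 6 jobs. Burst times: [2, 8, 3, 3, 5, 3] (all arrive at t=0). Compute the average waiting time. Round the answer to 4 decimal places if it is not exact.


FCFS order (as given): [2, 8, 3, 3, 5, 3]
Waiting times:
  Job 1: wait = 0
  Job 2: wait = 2
  Job 3: wait = 10
  Job 4: wait = 13
  Job 5: wait = 16
  Job 6: wait = 21
Sum of waiting times = 62
Average waiting time = 62/6 = 10.3333

10.3333


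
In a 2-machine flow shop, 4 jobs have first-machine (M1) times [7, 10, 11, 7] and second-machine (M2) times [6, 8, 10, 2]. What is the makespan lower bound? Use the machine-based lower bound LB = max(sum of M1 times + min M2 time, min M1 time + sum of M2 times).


LB1 = sum(M1 times) + min(M2 times) = 35 + 2 = 37
LB2 = min(M1 times) + sum(M2 times) = 7 + 26 = 33
Lower bound = max(LB1, LB2) = max(37, 33) = 37

37


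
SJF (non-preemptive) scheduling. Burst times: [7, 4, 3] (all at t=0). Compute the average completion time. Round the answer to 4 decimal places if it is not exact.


SJF order (ascending): [3, 4, 7]
Completion times:
  Job 1: burst=3, C=3
  Job 2: burst=4, C=7
  Job 3: burst=7, C=14
Average completion = 24/3 = 8.0

8.0


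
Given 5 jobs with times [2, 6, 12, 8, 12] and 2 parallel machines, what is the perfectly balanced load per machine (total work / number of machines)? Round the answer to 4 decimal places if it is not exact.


Total processing time = 2 + 6 + 12 + 8 + 12 = 40
Number of machines = 2
Ideal balanced load = 40 / 2 = 20.0

20.0


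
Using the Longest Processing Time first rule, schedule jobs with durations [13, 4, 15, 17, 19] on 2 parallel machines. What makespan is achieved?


Sort jobs in decreasing order (LPT): [19, 17, 15, 13, 4]
Assign each job to the least loaded machine:
  Machine 1: jobs [19, 13, 4], load = 36
  Machine 2: jobs [17, 15], load = 32
Makespan = max load = 36

36


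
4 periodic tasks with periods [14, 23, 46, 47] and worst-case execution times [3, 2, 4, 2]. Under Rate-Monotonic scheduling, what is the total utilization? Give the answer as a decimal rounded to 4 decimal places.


Compute individual utilizations (exact fractions):
  Task 1: C/T = 3/14 (approx. 0.2143)
  Task 2: C/T = 2/23 (approx. 0.087)
  Task 3: C/T = 4/46 = 2/23 (approx. 0.087)
  Task 4: C/T = 2/47 (approx. 0.0426)
Total utilization U = 3/14 + 2/23 + 2/23 + 2/47 = 6519/15134
Rounded to 4 decimal places: U = 0.4308
RM (Liu & Layland) bound for 4 tasks = 0.756828; compare with U = 6519/15134 (approx. 0.430752)
U <= bound, so schedulable by RM sufficient condition.

0.4308


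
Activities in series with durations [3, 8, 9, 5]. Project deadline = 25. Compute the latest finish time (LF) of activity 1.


LF(activity 1) = deadline - sum of successor durations
Successors: activities 2 through 4 with durations [8, 9, 5]
Sum of successor durations = 22
LF = 25 - 22 = 3

3


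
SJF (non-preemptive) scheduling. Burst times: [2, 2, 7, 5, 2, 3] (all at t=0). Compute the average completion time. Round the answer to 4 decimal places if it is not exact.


SJF order (ascending): [2, 2, 2, 3, 5, 7]
Completion times:
  Job 1: burst=2, C=2
  Job 2: burst=2, C=4
  Job 3: burst=2, C=6
  Job 4: burst=3, C=9
  Job 5: burst=5, C=14
  Job 6: burst=7, C=21
Average completion = 56/6 = 9.3333

9.3333


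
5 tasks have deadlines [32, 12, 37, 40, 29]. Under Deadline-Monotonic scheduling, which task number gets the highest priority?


Sort tasks by relative deadline (ascending):
  Task 2: deadline = 12
  Task 5: deadline = 29
  Task 1: deadline = 32
  Task 3: deadline = 37
  Task 4: deadline = 40
Priority order (highest first): [2, 5, 1, 3, 4]
Highest priority task = 2

2


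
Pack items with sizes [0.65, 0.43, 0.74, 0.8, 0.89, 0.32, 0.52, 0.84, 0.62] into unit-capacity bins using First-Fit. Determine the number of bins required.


Place items sequentially using First-Fit:
  Item 0.65 -> new Bin 1
  Item 0.43 -> new Bin 2
  Item 0.74 -> new Bin 3
  Item 0.8 -> new Bin 4
  Item 0.89 -> new Bin 5
  Item 0.32 -> Bin 1 (now 0.97)
  Item 0.52 -> Bin 2 (now 0.95)
  Item 0.84 -> new Bin 6
  Item 0.62 -> new Bin 7
Total bins used = 7

7


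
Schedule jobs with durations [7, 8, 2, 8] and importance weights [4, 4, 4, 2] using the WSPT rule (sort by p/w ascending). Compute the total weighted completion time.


Compute p/w ratios and sort ascending (WSPT): [(2, 4), (7, 4), (8, 4), (8, 2)]
Compute weighted completion times:
  Job (p=2,w=4): C=2, w*C=4*2=8
  Job (p=7,w=4): C=9, w*C=4*9=36
  Job (p=8,w=4): C=17, w*C=4*17=68
  Job (p=8,w=2): C=25, w*C=2*25=50
Total weighted completion time = 162

162


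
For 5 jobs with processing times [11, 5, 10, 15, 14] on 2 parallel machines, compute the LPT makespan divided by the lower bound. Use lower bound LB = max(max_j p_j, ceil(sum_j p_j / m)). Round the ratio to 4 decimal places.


LPT order: [15, 14, 11, 10, 5]
Machine loads after assignment: [30, 25]
LPT makespan = 30
Lower bound = max(max_job, ceil(total/2)) = max(15, 28) = 28
Ratio = 30 / 28 = 1.0714

1.0714


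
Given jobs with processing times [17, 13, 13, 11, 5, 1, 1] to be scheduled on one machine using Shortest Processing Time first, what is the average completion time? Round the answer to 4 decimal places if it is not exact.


Sort jobs by processing time (SPT order): [1, 1, 5, 11, 13, 13, 17]
Compute completion times sequentially:
  Job 1: processing = 1, completes at 1
  Job 2: processing = 1, completes at 2
  Job 3: processing = 5, completes at 7
  Job 4: processing = 11, completes at 18
  Job 5: processing = 13, completes at 31
  Job 6: processing = 13, completes at 44
  Job 7: processing = 17, completes at 61
Sum of completion times = 164
Average completion time = 164/7 = 23.4286

23.4286


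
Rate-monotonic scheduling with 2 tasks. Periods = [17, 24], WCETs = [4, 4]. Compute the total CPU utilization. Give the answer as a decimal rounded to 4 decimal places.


Compute individual utilizations (exact fractions):
  Task 1: C/T = 4/17 (approx. 0.2353)
  Task 2: C/T = 4/24 = 1/6 (approx. 0.1667)
Total utilization U = 4/17 + 1/6 = 41/102
Rounded to 4 decimal places: U = 0.4020
RM (Liu & Layland) bound for 2 tasks = 0.828427; compare with U = 41/102 (approx. 0.401961)
U <= bound, so schedulable by RM sufficient condition.

0.4020


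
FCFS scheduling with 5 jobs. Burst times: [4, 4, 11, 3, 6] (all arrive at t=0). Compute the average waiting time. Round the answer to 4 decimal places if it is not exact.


FCFS order (as given): [4, 4, 11, 3, 6]
Waiting times:
  Job 1: wait = 0
  Job 2: wait = 4
  Job 3: wait = 8
  Job 4: wait = 19
  Job 5: wait = 22
Sum of waiting times = 53
Average waiting time = 53/5 = 10.6

10.6


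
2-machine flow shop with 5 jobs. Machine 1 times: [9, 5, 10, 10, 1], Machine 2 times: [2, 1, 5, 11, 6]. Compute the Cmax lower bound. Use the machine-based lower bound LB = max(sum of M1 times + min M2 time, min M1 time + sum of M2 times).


LB1 = sum(M1 times) + min(M2 times) = 35 + 1 = 36
LB2 = min(M1 times) + sum(M2 times) = 1 + 25 = 26
Lower bound = max(LB1, LB2) = max(36, 26) = 36

36


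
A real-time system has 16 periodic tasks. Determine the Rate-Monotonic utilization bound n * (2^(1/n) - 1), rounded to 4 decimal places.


Compute 2^(1/16) = 1.0442737824
Subtract 1: 1.0442737824 - 1 = 0.0442737824
Multiply by n: 16 * 0.0442737824 = 0.7083805184
Round to 4 dp: 0.7084

0.7084


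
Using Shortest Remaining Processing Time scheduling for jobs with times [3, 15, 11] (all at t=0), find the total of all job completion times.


Since all jobs arrive at t=0, SRPT equals SPT ordering.
SPT order: [3, 11, 15]
Completion times:
  Job 1: p=3, C=3
  Job 2: p=11, C=14
  Job 3: p=15, C=29
Total completion time = 3 + 14 + 29 = 46

46


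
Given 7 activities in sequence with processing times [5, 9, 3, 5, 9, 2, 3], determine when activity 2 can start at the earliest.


Activity 2 starts after activities 1 through 1 complete.
Predecessor durations: [5]
ES = 5 = 5

5


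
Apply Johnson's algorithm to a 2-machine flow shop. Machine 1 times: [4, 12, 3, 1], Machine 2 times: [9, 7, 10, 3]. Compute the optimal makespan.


Apply Johnson's rule:
  Group 1 (a <= b): [(4, 1, 3), (3, 3, 10), (1, 4, 9)]
  Group 2 (a > b): [(2, 12, 7)]
Optimal job order: [4, 3, 1, 2]
Schedule:
  Job 4: M1 done at 1, M2 done at 4
  Job 3: M1 done at 4, M2 done at 14
  Job 1: M1 done at 8, M2 done at 23
  Job 2: M1 done at 20, M2 done at 30
Makespan = 30

30


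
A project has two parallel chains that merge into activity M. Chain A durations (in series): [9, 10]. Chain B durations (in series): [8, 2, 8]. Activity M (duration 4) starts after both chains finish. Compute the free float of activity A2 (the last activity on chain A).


ES(A2) = sum of predecessors on chain A = 9
EF(A2) = ES + duration = 9 + 10 = 19
Successor of A2 is M. ES(M) = max(sum(A), sum(B)) = max(19, 18) = 19
Free float = ES(successor) - EF(current) = 19 - 19 = 0

0


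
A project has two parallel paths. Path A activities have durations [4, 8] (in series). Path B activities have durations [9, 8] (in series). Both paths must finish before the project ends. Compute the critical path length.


Path A total = 4 + 8 = 12
Path B total = 9 + 8 = 17
Critical path = longest path = max(12, 17) = 17

17


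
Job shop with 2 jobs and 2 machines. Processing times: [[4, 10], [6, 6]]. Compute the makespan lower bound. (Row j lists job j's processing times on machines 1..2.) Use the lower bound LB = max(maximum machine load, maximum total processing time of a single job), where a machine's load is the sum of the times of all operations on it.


Machine loads:
  Machine 1: 4 + 6 = 10
  Machine 2: 10 + 6 = 16
Max machine load = 16
Job totals:
  Job 1: 14
  Job 2: 12
Max job total = 14
Lower bound = max(16, 14) = 16

16


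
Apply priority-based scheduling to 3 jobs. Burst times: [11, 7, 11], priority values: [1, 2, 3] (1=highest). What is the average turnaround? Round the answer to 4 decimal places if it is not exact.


Sort by priority (ascending = highest first):
Order: [(1, 11), (2, 7), (3, 11)]
Completion times:
  Priority 1, burst=11, C=11
  Priority 2, burst=7, C=18
  Priority 3, burst=11, C=29
Average turnaround = 58/3 = 19.3333

19.3333


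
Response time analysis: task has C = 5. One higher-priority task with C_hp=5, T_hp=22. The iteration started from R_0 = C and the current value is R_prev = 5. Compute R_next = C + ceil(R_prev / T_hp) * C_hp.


R_next = C + ceil(R_prev / T_hp) * C_hp
ceil(5 / 22) = ceil(0.2273) = 1
Interference = 1 * 5 = 5
R_next = 5 + 5 = 10

10


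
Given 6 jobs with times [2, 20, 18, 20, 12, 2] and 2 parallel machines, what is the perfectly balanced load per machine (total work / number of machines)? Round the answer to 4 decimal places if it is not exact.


Total processing time = 2 + 20 + 18 + 20 + 12 + 2 = 74
Number of machines = 2
Ideal balanced load = 74 / 2 = 37.0

37.0


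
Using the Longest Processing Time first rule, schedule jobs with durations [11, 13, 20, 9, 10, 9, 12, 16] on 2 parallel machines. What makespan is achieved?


Sort jobs in decreasing order (LPT): [20, 16, 13, 12, 11, 10, 9, 9]
Assign each job to the least loaded machine:
  Machine 1: jobs [20, 12, 10, 9], load = 51
  Machine 2: jobs [16, 13, 11, 9], load = 49
Makespan = max load = 51

51


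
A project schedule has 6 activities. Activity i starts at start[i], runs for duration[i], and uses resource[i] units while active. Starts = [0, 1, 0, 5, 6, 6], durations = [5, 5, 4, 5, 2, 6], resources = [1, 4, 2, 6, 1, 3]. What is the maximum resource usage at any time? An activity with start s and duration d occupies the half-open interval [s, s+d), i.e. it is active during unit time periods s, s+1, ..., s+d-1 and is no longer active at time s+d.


Each activity i is active on [start_i, start_i + duration_i).
Compute total resource usage per time slot:
  t=0: active resources = [1, 2], total = 3
  t=1: active resources = [1, 4, 2], total = 7
  t=2: active resources = [1, 4, 2], total = 7
  t=3: active resources = [1, 4, 2], total = 7
  t=4: active resources = [1, 4], total = 5
  t=5: active resources = [4, 6], total = 10
  t=6: active resources = [6, 1, 3], total = 10
  t=7: active resources = [6, 1, 3], total = 10
  t=8: active resources = [6, 3], total = 9
  t=9: active resources = [6, 3], total = 9
  t=10: active resources = [3], total = 3
  t=11: active resources = [3], total = 3
Peak resource demand = 10

10


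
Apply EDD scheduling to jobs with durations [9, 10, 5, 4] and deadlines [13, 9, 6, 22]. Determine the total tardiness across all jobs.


Sort by due date (EDD order): [(5, 6), (10, 9), (9, 13), (4, 22)]
Compute completion times and tardiness:
  Job 1: p=5, d=6, C=5, tardiness=max(0,5-6)=0
  Job 2: p=10, d=9, C=15, tardiness=max(0,15-9)=6
  Job 3: p=9, d=13, C=24, tardiness=max(0,24-13)=11
  Job 4: p=4, d=22, C=28, tardiness=max(0,28-22)=6
Total tardiness = 23

23


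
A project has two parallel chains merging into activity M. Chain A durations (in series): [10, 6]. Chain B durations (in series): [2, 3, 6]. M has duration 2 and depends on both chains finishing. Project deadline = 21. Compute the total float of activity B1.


Forward pass: ES(B1) = sum of predecessors on chain B = 0
EF = ES + duration = 0 + 2 = 2
Backward pass: LF(M) = deadline = 21; LS(M) = 21 - 2 = 19
LF(B1) = LS(M) - sum(successors on chain B) = 19 - 9 = 10
LS = LF - duration = 10 - 2 = 8
Total float = LS - ES = 8 - 0 = 8

8


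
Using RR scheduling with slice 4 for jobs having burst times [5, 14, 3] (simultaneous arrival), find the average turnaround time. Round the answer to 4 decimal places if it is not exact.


Time quantum = 4
Execution trace:
  J1 runs 4 units, time = 4
  J2 runs 4 units, time = 8
  J3 runs 3 units, time = 11
  J1 runs 1 units, time = 12
  J2 runs 4 units, time = 16
  J2 runs 4 units, time = 20
  J2 runs 2 units, time = 22
Finish times: [12, 22, 11]
Average turnaround = 45/3 = 15.0

15.0


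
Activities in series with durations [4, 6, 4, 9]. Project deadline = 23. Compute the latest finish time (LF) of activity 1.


LF(activity 1) = deadline - sum of successor durations
Successors: activities 2 through 4 with durations [6, 4, 9]
Sum of successor durations = 19
LF = 23 - 19 = 4

4


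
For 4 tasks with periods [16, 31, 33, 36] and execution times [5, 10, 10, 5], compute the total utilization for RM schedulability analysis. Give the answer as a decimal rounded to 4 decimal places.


Compute individual utilizations (exact fractions):
  Task 1: C/T = 5/16 (approx. 0.3125)
  Task 2: C/T = 10/31 (approx. 0.3226)
  Task 3: C/T = 10/33 (approx. 0.303)
  Task 4: C/T = 5/36 (approx. 0.1389)
Total utilization U = 5/16 + 10/31 + 10/33 + 5/36 = 52885/49104
Rounded to 4 decimal places: U = 1.0770
RM (Liu & Layland) bound for 4 tasks = 0.756828; compare with U = 52885/49104 (approx. 1.077000)
U > 1, so the task set is not schedulable (processor overloaded).

1.0770


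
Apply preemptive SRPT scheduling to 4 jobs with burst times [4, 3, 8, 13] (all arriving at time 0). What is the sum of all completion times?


Since all jobs arrive at t=0, SRPT equals SPT ordering.
SPT order: [3, 4, 8, 13]
Completion times:
  Job 1: p=3, C=3
  Job 2: p=4, C=7
  Job 3: p=8, C=15
  Job 4: p=13, C=28
Total completion time = 3 + 7 + 15 + 28 = 53

53


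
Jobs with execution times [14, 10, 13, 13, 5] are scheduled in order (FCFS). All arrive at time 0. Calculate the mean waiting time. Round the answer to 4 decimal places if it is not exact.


FCFS order (as given): [14, 10, 13, 13, 5]
Waiting times:
  Job 1: wait = 0
  Job 2: wait = 14
  Job 3: wait = 24
  Job 4: wait = 37
  Job 5: wait = 50
Sum of waiting times = 125
Average waiting time = 125/5 = 25.0

25.0


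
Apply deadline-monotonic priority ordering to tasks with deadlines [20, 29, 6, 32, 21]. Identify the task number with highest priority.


Sort tasks by relative deadline (ascending):
  Task 3: deadline = 6
  Task 1: deadline = 20
  Task 5: deadline = 21
  Task 2: deadline = 29
  Task 4: deadline = 32
Priority order (highest first): [3, 1, 5, 2, 4]
Highest priority task = 3

3


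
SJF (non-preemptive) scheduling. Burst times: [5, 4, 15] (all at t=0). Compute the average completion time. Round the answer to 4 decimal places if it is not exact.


SJF order (ascending): [4, 5, 15]
Completion times:
  Job 1: burst=4, C=4
  Job 2: burst=5, C=9
  Job 3: burst=15, C=24
Average completion = 37/3 = 12.3333

12.3333


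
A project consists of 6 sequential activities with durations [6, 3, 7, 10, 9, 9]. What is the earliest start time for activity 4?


Activity 4 starts after activities 1 through 3 complete.
Predecessor durations: [6, 3, 7]
ES = 6 + 3 + 7 = 16

16


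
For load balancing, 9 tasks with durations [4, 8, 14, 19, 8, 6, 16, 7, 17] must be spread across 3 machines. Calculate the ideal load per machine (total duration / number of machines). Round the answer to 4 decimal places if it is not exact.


Total processing time = 4 + 8 + 14 + 19 + 8 + 6 + 16 + 7 + 17 = 99
Number of machines = 3
Ideal balanced load = 99 / 3 = 33.0

33.0


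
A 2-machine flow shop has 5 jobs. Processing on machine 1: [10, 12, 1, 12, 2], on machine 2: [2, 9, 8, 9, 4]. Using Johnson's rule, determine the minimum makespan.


Apply Johnson's rule:
  Group 1 (a <= b): [(3, 1, 8), (5, 2, 4)]
  Group 2 (a > b): [(2, 12, 9), (4, 12, 9), (1, 10, 2)]
Optimal job order: [3, 5, 2, 4, 1]
Schedule:
  Job 3: M1 done at 1, M2 done at 9
  Job 5: M1 done at 3, M2 done at 13
  Job 2: M1 done at 15, M2 done at 24
  Job 4: M1 done at 27, M2 done at 36
  Job 1: M1 done at 37, M2 done at 39
Makespan = 39

39


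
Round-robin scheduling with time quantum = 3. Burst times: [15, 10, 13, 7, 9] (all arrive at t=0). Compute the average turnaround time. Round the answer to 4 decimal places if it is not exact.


Time quantum = 3
Execution trace:
  J1 runs 3 units, time = 3
  J2 runs 3 units, time = 6
  J3 runs 3 units, time = 9
  J4 runs 3 units, time = 12
  J5 runs 3 units, time = 15
  J1 runs 3 units, time = 18
  J2 runs 3 units, time = 21
  J3 runs 3 units, time = 24
  J4 runs 3 units, time = 27
  J5 runs 3 units, time = 30
  J1 runs 3 units, time = 33
  J2 runs 3 units, time = 36
  J3 runs 3 units, time = 39
  J4 runs 1 units, time = 40
  J5 runs 3 units, time = 43
  J1 runs 3 units, time = 46
  J2 runs 1 units, time = 47
  J3 runs 3 units, time = 50
  J1 runs 3 units, time = 53
  J3 runs 1 units, time = 54
Finish times: [53, 47, 54, 40, 43]
Average turnaround = 237/5 = 47.4

47.4


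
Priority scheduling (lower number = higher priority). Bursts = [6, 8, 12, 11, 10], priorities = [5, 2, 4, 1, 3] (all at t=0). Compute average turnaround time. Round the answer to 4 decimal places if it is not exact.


Sort by priority (ascending = highest first):
Order: [(1, 11), (2, 8), (3, 10), (4, 12), (5, 6)]
Completion times:
  Priority 1, burst=11, C=11
  Priority 2, burst=8, C=19
  Priority 3, burst=10, C=29
  Priority 4, burst=12, C=41
  Priority 5, burst=6, C=47
Average turnaround = 147/5 = 29.4

29.4


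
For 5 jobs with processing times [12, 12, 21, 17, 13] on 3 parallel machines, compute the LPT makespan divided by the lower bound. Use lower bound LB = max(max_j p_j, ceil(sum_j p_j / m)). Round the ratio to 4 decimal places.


LPT order: [21, 17, 13, 12, 12]
Machine loads after assignment: [21, 29, 25]
LPT makespan = 29
Lower bound = max(max_job, ceil(total/3)) = max(21, 25) = 25
Ratio = 29 / 25 = 1.16

1.16


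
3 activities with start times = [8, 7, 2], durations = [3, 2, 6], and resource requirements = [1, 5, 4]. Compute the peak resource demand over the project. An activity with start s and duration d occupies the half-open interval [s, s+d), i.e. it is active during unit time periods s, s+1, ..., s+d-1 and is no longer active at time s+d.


Each activity i is active on [start_i, start_i + duration_i).
Compute total resource usage per time slot:
  t=0: active resources = [], total = 0
  t=1: active resources = [], total = 0
  t=2: active resources = [4], total = 4
  t=3: active resources = [4], total = 4
  t=4: active resources = [4], total = 4
  t=5: active resources = [4], total = 4
  t=6: active resources = [4], total = 4
  t=7: active resources = [5, 4], total = 9
  t=8: active resources = [1, 5], total = 6
  t=9: active resources = [1], total = 1
  t=10: active resources = [1], total = 1
Peak resource demand = 9

9


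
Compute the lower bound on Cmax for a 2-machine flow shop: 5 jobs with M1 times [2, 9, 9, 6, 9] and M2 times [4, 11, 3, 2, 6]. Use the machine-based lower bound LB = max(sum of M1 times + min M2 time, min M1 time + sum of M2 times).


LB1 = sum(M1 times) + min(M2 times) = 35 + 2 = 37
LB2 = min(M1 times) + sum(M2 times) = 2 + 26 = 28
Lower bound = max(LB1, LB2) = max(37, 28) = 37

37


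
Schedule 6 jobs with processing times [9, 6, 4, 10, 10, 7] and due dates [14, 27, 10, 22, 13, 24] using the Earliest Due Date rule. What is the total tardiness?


Sort by due date (EDD order): [(4, 10), (10, 13), (9, 14), (10, 22), (7, 24), (6, 27)]
Compute completion times and tardiness:
  Job 1: p=4, d=10, C=4, tardiness=max(0,4-10)=0
  Job 2: p=10, d=13, C=14, tardiness=max(0,14-13)=1
  Job 3: p=9, d=14, C=23, tardiness=max(0,23-14)=9
  Job 4: p=10, d=22, C=33, tardiness=max(0,33-22)=11
  Job 5: p=7, d=24, C=40, tardiness=max(0,40-24)=16
  Job 6: p=6, d=27, C=46, tardiness=max(0,46-27)=19
Total tardiness = 56

56


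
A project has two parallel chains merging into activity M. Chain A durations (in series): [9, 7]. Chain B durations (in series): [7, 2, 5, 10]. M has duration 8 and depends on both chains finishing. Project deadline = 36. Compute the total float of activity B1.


Forward pass: ES(B1) = sum of predecessors on chain B = 0
EF = ES + duration = 0 + 7 = 7
Backward pass: LF(M) = deadline = 36; LS(M) = 36 - 8 = 28
LF(B1) = LS(M) - sum(successors on chain B) = 28 - 17 = 11
LS = LF - duration = 11 - 7 = 4
Total float = LS - ES = 4 - 0 = 4

4


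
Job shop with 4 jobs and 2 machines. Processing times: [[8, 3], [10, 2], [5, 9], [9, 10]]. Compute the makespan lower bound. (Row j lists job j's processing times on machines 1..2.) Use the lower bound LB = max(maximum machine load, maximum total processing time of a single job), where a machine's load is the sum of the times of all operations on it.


Machine loads:
  Machine 1: 8 + 10 + 5 + 9 = 32
  Machine 2: 3 + 2 + 9 + 10 = 24
Max machine load = 32
Job totals:
  Job 1: 11
  Job 2: 12
  Job 3: 14
  Job 4: 19
Max job total = 19
Lower bound = max(32, 19) = 32

32


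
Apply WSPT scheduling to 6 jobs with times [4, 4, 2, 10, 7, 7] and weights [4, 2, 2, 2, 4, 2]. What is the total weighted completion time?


Compute p/w ratios and sort ascending (WSPT): [(4, 4), (2, 2), (7, 4), (4, 2), (7, 2), (10, 2)]
Compute weighted completion times:
  Job (p=4,w=4): C=4, w*C=4*4=16
  Job (p=2,w=2): C=6, w*C=2*6=12
  Job (p=7,w=4): C=13, w*C=4*13=52
  Job (p=4,w=2): C=17, w*C=2*17=34
  Job (p=7,w=2): C=24, w*C=2*24=48
  Job (p=10,w=2): C=34, w*C=2*34=68
Total weighted completion time = 230

230


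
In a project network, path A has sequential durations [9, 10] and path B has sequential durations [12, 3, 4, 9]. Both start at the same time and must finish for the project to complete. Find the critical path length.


Path A total = 9 + 10 = 19
Path B total = 12 + 3 + 4 + 9 = 28
Critical path = longest path = max(19, 28) = 28

28


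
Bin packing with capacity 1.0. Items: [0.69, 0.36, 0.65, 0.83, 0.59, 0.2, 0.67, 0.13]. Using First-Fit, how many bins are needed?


Place items sequentially using First-Fit:
  Item 0.69 -> new Bin 1
  Item 0.36 -> new Bin 2
  Item 0.65 -> new Bin 3
  Item 0.83 -> new Bin 4
  Item 0.59 -> Bin 2 (now 0.95)
  Item 0.2 -> Bin 1 (now 0.89)
  Item 0.67 -> new Bin 5
  Item 0.13 -> Bin 3 (now 0.78)
Total bins used = 5

5


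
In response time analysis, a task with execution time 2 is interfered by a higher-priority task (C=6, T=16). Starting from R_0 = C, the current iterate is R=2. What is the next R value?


R_next = C + ceil(R_prev / T_hp) * C_hp
ceil(2 / 16) = ceil(0.125) = 1
Interference = 1 * 6 = 6
R_next = 2 + 6 = 8

8


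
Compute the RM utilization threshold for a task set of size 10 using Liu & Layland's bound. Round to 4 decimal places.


Compute 2^(1/10) = 1.0717734625
Subtract 1: 1.0717734625 - 1 = 0.0717734625
Multiply by n: 10 * 0.0717734625 = 0.7177346250
Round to 4 dp: 0.7177

0.7177


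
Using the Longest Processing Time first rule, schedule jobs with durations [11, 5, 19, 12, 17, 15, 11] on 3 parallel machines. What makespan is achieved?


Sort jobs in decreasing order (LPT): [19, 17, 15, 12, 11, 11, 5]
Assign each job to the least loaded machine:
  Machine 1: jobs [19, 11], load = 30
  Machine 2: jobs [17, 11], load = 28
  Machine 3: jobs [15, 12, 5], load = 32
Makespan = max load = 32

32


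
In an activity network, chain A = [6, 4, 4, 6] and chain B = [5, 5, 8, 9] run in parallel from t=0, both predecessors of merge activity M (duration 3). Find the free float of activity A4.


ES(A4) = sum of predecessors on chain A = 14
EF(A4) = ES + duration = 14 + 6 = 20
Successor of A4 is M. ES(M) = max(sum(A), sum(B)) = max(20, 27) = 27
Free float = ES(successor) - EF(current) = 27 - 20 = 7

7


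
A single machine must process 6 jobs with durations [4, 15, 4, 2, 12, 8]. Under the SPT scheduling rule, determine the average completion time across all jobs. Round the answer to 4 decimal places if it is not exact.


Sort jobs by processing time (SPT order): [2, 4, 4, 8, 12, 15]
Compute completion times sequentially:
  Job 1: processing = 2, completes at 2
  Job 2: processing = 4, completes at 6
  Job 3: processing = 4, completes at 10
  Job 4: processing = 8, completes at 18
  Job 5: processing = 12, completes at 30
  Job 6: processing = 15, completes at 45
Sum of completion times = 111
Average completion time = 111/6 = 18.5

18.5


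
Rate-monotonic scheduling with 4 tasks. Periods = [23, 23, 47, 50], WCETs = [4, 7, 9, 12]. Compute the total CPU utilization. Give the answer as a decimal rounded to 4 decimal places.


Compute individual utilizations (exact fractions):
  Task 1: C/T = 4/23 (approx. 0.1739)
  Task 2: C/T = 7/23 (approx. 0.3043)
  Task 3: C/T = 9/47 (approx. 0.1915)
  Task 4: C/T = 12/50 = 6/25 (approx. 0.24)
Total utilization U = 4/23 + 7/23 + 9/47 + 6/25 = 24586/27025
Rounded to 4 decimal places: U = 0.9098
RM (Liu & Layland) bound for 4 tasks = 0.756828; compare with U = 24586/27025 (approx. 0.909750)
bound < U <= 1, so the RM sufficient condition is not met (inconclusive; an exact test such as response-time analysis is needed).

0.9098
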